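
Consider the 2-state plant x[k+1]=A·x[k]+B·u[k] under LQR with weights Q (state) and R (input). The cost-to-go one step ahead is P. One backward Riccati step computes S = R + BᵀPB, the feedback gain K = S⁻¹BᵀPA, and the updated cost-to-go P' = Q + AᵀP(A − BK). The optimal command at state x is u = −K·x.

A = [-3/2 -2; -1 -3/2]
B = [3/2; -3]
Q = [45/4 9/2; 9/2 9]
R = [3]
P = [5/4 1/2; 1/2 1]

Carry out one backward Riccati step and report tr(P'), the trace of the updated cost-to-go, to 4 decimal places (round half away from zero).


BᵀP = [0.3750 -2.2500]
S = R + BᵀPB = [3] + [7.3125] = [10.3125]
BᵀPA = [1.6875 2.6250]
K = S⁻¹·BᵀPA = [0.1636 0.2545]
A−BK = [-1.7455 -2.3818; -0.5091 -0.7364]
AᵀP(A−BK) = [5.0364 6.9455; 6.9455 9.5818]
P' = Q + AᵀP(A−BK) = [16.2864 11.4455; 11.4455 18.5818]
tr(P') = 34.8682

34.8682


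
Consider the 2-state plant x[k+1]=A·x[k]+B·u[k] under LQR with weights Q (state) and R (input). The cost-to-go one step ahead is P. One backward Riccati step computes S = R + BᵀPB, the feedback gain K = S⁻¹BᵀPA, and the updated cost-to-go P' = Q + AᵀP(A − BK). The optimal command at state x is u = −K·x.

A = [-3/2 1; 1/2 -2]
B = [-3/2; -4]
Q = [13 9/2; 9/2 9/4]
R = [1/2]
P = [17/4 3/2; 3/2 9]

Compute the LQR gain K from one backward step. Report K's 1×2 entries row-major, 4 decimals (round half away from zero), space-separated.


-0.0033 0.3727

BᵀP = [-12.3750 -38.2500]
S = R + BᵀPB = [1/2] + [171.5625] = [172.0625]
BᵀPA = [-0.5625 64.1250]
K = S⁻¹·BᵀPA = [-0.0033 0.3727]
A−BK = [-1.5049 1.5590; 0.4869 -0.5093]
AᵀP(A−BK) = [9.5607 -9.9154; -9.9154 10.3516]
P' = Q + AᵀP(A−BK) = [22.5607 -5.4154; -5.4154 12.6016]
tr(P') = 35.1623


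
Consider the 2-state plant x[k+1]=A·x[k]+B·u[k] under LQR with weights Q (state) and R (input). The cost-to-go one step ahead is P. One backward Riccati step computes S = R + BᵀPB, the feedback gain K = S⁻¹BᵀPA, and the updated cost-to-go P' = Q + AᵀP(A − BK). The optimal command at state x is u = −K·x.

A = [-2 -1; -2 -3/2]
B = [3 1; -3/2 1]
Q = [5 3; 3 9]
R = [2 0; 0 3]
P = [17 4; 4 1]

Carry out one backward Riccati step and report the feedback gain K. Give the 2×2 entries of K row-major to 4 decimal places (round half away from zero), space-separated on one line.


-0.7638 -0.4128 -0.3314 -0.1927

BᵀP = [45.0000 10.5000; 21.0000 5.0000]
S = R + BᵀPB = [2 0; 0 3] + [119.2500 55.5000; 55.5000 26.0000] = [121.2500 55.5000; 55.5000 29.0000]
BᵀPA = [-111.0000 -60.7500; -52.0000 -28.5000]
K = S⁻¹·BᵀPA = [-0.7638 -0.4128; -0.3314 -0.1927]
A−BK = [0.6227 0.4312; -2.8142 -1.9266]
AᵀP(A−BK) = [1.9885 1.1560; 1.1560 0.6789]
P' = Q + AᵀP(A−BK) = [6.9885 4.1560; 4.1560 9.6789]
tr(P') = 16.6674


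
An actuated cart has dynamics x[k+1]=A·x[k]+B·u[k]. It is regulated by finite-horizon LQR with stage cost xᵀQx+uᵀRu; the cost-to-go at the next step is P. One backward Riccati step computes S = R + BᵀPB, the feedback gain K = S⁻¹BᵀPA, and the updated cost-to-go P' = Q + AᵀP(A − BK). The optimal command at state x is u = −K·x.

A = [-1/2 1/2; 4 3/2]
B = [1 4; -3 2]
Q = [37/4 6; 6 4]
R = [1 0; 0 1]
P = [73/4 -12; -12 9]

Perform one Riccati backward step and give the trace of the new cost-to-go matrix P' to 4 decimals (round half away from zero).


BᵀP = [54.2500 -39.0000; 49.0000 -30.0000]
S = R + BᵀPB = [1 0; 0 1] + [171.2500 139.0000; 139.0000 136.0000] = [172.2500 139.0000; 139.0000 137.0000]
BᵀPA = [-183.1250 -31.3750; -144.5000 -20.5000]
K = S⁻¹·BᵀPA = [-1.1696 -0.3387; 0.1319 0.1940]
A−BK = [0.1419 0.0625; 0.2274 0.0957]
AᵀP(A−BK) = [1.4438 0.4460; 0.4460 0.1626]
P' = Q + AᵀP(A−BK) = [10.6938 6.4460; 6.4460 4.1626]
tr(P') = 14.8563

14.8563


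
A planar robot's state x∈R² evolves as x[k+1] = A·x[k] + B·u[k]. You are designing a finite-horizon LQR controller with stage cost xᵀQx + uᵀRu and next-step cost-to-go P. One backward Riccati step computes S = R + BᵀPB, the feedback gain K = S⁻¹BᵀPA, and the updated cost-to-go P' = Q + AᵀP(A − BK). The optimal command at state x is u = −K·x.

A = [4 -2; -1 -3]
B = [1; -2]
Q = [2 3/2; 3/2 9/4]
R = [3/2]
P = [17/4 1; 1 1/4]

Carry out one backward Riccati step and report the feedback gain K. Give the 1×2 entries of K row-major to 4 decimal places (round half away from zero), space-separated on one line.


BᵀP = [2.2500 0.5000]
S = R + BᵀPB = [3/2] + [1.2500] = [2.7500]
BᵀPA = [8.5000 -6.0000]
K = S⁻¹·BᵀPA = [3.0909 -2.1818]
A−BK = [0.9091 0.1818; 5.1818 -7.3636]
AᵀP(A−BK) = [33.9773 -24.7045; -24.7045 18.1591]
P' = Q + AᵀP(A−BK) = [35.9773 -23.2045; -23.2045 20.4091]
tr(P') = 56.3864

3.0909 -2.1818


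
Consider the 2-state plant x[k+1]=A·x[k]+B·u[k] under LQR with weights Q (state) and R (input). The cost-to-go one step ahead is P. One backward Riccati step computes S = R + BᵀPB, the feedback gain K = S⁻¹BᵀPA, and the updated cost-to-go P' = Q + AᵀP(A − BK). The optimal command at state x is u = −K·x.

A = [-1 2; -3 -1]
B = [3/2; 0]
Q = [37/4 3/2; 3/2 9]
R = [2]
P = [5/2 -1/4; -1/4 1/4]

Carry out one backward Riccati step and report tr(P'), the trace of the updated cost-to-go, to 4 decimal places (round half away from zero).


BᵀP = [3.7500 -0.3750]
S = R + BᵀPB = [2] + [5.6250] = [7.6250]
BᵀPA = [-2.6250 7.8750]
K = S⁻¹·BᵀPA = [-0.3443 1.0328]
A−BK = [-0.4836 0.4508; -3.0000 -1.0000]
AᵀP(A−BK) = [2.3463 -0.2889; -0.2889 3.1168]
P' = Q + AᵀP(A−BK) = [11.5963 1.2111; 1.2111 12.1168]
tr(P') = 23.7131

23.7131


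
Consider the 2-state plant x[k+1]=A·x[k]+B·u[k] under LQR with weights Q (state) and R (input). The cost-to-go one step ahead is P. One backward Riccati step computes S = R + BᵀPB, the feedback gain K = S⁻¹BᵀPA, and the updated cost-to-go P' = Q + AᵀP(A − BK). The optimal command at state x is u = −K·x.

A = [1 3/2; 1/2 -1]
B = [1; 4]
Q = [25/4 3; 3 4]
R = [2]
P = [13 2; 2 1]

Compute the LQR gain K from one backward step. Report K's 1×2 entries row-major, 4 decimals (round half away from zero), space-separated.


0.5106 0.5426

BᵀP = [21.0000 6.0000]
S = R + BᵀPB = [2] + [45.0000] = [47.0000]
BᵀPA = [24.0000 25.5000]
K = S⁻¹·BᵀPA = [0.5106 0.5426]
A−BK = [0.4894 0.9574; -1.5426 -3.1702]
AᵀP(A−BK) = [2.9947 5.4787; 5.4787 10.4149]
P' = Q + AᵀP(A−BK) = [9.2447 8.4787; 8.4787 14.4149]
tr(P') = 23.6596


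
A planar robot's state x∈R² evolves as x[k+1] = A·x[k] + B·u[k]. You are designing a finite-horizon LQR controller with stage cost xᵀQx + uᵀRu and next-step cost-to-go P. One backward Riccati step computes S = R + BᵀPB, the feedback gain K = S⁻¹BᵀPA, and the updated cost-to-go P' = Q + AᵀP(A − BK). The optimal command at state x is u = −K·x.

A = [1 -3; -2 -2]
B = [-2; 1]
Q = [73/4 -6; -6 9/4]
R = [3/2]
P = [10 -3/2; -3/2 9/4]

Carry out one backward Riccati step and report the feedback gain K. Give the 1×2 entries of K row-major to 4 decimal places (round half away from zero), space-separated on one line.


BᵀP = [-21.5000 5.2500]
S = R + BᵀPB = [3/2] + [48.2500] = [49.7500]
BᵀPA = [-32.0000 54.0000]
K = S⁻¹·BᵀPA = [-0.6432 1.0854]
A−BK = [-0.2864 -0.8291; -1.3568 -3.0854]
AᵀP(A−BK) = [4.4171 7.7337; 7.7337 22.3869]
P' = Q + AᵀP(A−BK) = [22.6671 1.7337; 1.7337 24.6369]
tr(P') = 47.3040

-0.6432 1.0854


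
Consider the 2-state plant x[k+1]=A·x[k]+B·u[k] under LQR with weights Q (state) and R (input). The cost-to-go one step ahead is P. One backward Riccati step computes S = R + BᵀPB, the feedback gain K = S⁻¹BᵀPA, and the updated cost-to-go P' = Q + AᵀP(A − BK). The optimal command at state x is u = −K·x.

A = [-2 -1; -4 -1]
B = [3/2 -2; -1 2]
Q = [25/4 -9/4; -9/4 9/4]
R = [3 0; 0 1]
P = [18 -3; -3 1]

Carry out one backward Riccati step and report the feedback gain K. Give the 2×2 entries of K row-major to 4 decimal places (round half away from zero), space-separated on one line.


-0.4028 -0.1669 0.2317 0.2193

BᵀP = [30.0000 -5.5000; -42.0000 8.0000]
S = R + BᵀPB = [3 0; 0 1] + [50.5000 -71.0000; -71.0000 100.0000] = [53.5000 -71.0000; -71.0000 101.0000]
BᵀPA = [-38.0000 -24.5000; 52.0000 34.0000]
K = S⁻¹·BᵀPA = [-0.4028 -0.1669; 0.2317 0.2193]
A−BK = [-0.9324 -0.3110; -4.8662 -1.6055]
AᵀP(A−BK) = [12.6455 4.2538; 4.2538 1.4545]
P' = Q + AᵀP(A−BK) = [18.8955 2.0038; 2.0038 3.7045]
tr(P') = 22.6000


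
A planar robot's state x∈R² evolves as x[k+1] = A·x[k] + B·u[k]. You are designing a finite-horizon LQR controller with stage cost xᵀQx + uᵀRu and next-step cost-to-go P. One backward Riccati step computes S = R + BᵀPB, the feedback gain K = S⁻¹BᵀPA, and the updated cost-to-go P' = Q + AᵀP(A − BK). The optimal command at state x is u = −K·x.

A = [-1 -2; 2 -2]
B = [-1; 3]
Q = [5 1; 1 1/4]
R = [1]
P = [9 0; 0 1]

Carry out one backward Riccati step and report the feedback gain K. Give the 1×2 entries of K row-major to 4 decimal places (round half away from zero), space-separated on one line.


BᵀP = [-9.0000 3.0000]
S = R + BᵀPB = [1] + [18.0000] = [19.0000]
BᵀPA = [15.0000 12.0000]
K = S⁻¹·BᵀPA = [0.7895 0.6316]
A−BK = [-0.2105 -1.3684; -0.3684 -3.8947]
AᵀP(A−BK) = [1.1579 4.5263; 4.5263 32.4211]
P' = Q + AᵀP(A−BK) = [6.1579 5.5263; 5.5263 32.6711]
tr(P') = 38.8289

0.7895 0.6316


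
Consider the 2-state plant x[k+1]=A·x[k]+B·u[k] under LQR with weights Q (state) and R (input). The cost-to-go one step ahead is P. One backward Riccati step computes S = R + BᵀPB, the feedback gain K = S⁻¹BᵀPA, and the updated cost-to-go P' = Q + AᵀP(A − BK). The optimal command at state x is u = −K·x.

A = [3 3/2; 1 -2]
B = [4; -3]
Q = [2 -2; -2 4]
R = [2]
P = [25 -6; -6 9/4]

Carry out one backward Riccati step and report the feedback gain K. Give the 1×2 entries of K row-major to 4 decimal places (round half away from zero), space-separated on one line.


BᵀP = [118.0000 -30.7500]
S = R + BᵀPB = [2] + [564.2500] = [566.2500]
BᵀPA = [323.2500 238.5000]
K = S⁻¹·BᵀPA = [0.5709 0.4212]
A−BK = [0.7166 -0.1848; 2.7126 -0.7364]
AᵀP(A−BK) = [6.7192 -1.1503; -1.1503 0.7957]
P' = Q + AᵀP(A−BK) = [8.7192 -3.1503; -3.1503 4.7957]
tr(P') = 13.5149

0.5709 0.4212


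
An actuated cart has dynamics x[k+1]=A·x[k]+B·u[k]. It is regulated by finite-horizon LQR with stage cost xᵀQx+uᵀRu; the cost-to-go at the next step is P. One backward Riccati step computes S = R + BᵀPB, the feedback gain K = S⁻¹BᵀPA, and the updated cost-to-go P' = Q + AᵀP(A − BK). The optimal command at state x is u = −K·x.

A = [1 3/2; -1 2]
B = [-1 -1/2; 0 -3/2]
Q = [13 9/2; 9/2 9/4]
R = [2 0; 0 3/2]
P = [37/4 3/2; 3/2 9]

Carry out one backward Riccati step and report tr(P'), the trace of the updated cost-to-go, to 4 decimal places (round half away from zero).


BᵀP = [-9.2500 -1.5000; -6.8750 -14.2500]
S = R + BᵀPB = [2 0; 0 3/2] + [9.2500 6.8750; 6.8750 24.8125] = [11.2500 6.8750; 6.8750 26.3125]
BᵀPA = [-7.7500 -16.8750; 7.3750 -38.8125]
K = S⁻¹·BᵀPA = [-1.0236 -0.7123; 0.5477 -1.2889]
A−BK = [0.2503 0.1432; -0.1784 0.0666]
AᵀP(A−BK) = [3.2774 0.6106; 0.6106 3.7651]
P' = Q + AᵀP(A−BK) = [16.2774 5.1106; 5.1106 6.0151]
tr(P') = 22.2925

22.2925


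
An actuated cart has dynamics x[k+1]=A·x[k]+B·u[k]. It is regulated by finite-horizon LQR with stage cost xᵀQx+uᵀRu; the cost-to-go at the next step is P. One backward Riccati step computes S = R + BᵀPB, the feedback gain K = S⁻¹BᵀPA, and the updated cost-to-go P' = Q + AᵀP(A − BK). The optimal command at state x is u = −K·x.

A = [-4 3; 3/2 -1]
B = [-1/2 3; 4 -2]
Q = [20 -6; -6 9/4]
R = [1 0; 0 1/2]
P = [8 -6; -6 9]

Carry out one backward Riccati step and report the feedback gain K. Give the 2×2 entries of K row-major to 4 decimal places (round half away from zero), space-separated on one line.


-0.2815 0.2438 -1.3496 1.0166

BᵀP = [-28.0000 39.0000; 36.0000 -36.0000]
S = R + BᵀPB = [1 0; 0 1/2] + [170.0000 -162.0000; -162.0000 180.0000] = [171.0000 -162.0000; -162.0000 180.5000]
BᵀPA = [170.5000 -123.0000; -198.0000 144.0000]
K = S⁻¹·BᵀPA = [-0.2815 0.2438; -1.3496 1.0166]
A−BK = [-0.0920 0.0722; -0.0733 0.0581]
AᵀP(A−BK) = [1.0250 -0.7822; -0.7822 0.5979]
P' = Q + AᵀP(A−BK) = [21.0250 -6.7822; -6.7822 2.8479]
tr(P') = 23.8729


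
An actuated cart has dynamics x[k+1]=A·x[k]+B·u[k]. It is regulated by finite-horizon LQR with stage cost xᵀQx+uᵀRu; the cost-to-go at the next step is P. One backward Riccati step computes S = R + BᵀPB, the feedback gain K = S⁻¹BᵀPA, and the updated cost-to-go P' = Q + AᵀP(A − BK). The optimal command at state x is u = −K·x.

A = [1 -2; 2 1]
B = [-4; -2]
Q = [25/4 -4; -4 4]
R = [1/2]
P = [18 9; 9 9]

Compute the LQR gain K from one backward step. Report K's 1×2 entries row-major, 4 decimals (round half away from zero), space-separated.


-0.4226 0.2689

BᵀP = [-90.0000 -54.0000]
S = R + BᵀPB = [1/2] + [468.0000] = [468.5000]
BᵀPA = [-198.0000 126.0000]
K = S⁻¹·BᵀPA = [-0.4226 0.2689]
A−BK = [-0.6905 -0.9242; 1.1547 1.5379]
AᵀP(A−BK) = [6.3202 8.2508; 8.2508 11.1131]
P' = Q + AᵀP(A−BK) = [12.5702 4.2508; 4.2508 15.1131]
tr(P') = 27.6833


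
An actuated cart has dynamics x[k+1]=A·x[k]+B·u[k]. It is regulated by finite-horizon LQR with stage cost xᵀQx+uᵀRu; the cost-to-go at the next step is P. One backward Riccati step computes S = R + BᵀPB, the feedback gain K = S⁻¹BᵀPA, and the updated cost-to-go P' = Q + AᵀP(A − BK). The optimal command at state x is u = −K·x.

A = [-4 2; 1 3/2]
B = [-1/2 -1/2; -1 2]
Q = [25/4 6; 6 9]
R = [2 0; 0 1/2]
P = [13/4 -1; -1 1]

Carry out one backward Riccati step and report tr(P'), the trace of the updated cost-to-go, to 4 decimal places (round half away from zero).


37.6174

BᵀP = [-0.6250 -0.5000; -3.6250 2.5000]
S = R + BᵀPB = [2 0; 0 1/2] + [0.8125 -0.6875; -0.6875 6.8125] = [2.8125 -0.6875; -0.6875 7.3125]
BᵀPA = [2.0000 -2.0000; 17.0000 -3.5000]
K = S⁻¹·BᵀPA = [1.3095 -0.8476; 2.4479 -0.5583]
A−BK = [-2.1213 1.2970; -2.5863 1.7691]
AᵀP(A−BK) = [16.7667 -9.3134; -9.3134 5.6007]
P' = Q + AᵀP(A−BK) = [23.0167 -3.3134; -3.3134 14.6007]
tr(P') = 37.6174


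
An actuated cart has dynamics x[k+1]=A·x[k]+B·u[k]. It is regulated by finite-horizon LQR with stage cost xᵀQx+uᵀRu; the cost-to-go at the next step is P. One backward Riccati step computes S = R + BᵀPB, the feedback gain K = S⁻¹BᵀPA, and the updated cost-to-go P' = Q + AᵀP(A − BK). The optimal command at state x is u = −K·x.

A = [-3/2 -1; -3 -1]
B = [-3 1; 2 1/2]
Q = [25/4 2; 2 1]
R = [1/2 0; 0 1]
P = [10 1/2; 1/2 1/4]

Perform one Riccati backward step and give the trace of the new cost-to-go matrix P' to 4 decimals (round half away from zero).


10.6847

BᵀP = [-29.0000 -1.0000; 10.2500 0.6250]
S = R + BᵀPB = [1/2 0; 0 1] + [85.0000 -29.5000; -29.5000 10.5625] = [85.5000 -29.5000; -29.5000 11.5625]
BᵀPA = [46.5000 30.0000; -17.2500 -10.8750]
K = S⁻¹·BᵀPA = [0.2432 0.2202; -0.8714 -0.3787]
A−BK = [0.1010 0.0393; -3.0507 -1.2511]
AᵀP(A−BK) = [2.9095 1.2275; 1.2275 0.5252]
P' = Q + AᵀP(A−BK) = [9.1595 3.2275; 3.2275 1.5252]
tr(P') = 10.6847


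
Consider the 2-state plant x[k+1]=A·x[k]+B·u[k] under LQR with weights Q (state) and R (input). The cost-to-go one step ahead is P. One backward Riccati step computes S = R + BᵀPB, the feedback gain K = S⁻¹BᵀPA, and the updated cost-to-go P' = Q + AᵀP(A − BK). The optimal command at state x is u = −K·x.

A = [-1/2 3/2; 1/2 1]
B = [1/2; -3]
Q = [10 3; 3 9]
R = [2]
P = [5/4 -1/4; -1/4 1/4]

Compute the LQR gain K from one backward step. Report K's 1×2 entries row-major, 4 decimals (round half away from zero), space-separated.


-0.2118 0.2235

BᵀP = [1.3750 -0.8750]
S = R + BᵀPB = [2] + [3.3125] = [5.3125]
BᵀPA = [-1.1250 1.1875]
K = S⁻¹·BᵀPA = [-0.2118 0.2235]
A−BK = [-0.3941 1.3882; -0.1353 1.6706]
AᵀP(A−BK) = [0.2618 -0.6235; -0.6235 2.0471]
P' = Q + AᵀP(A−BK) = [10.2618 2.3765; 2.3765 11.0471]
tr(P') = 21.3088


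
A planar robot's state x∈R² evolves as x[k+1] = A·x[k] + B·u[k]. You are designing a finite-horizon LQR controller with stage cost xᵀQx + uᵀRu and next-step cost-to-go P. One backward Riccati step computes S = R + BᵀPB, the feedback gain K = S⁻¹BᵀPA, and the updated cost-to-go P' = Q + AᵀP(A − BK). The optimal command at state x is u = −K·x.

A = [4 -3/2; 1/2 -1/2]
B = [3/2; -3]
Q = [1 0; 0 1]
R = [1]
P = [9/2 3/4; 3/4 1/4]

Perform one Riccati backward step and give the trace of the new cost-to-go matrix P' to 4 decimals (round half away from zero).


BᵀP = [4.5000 0.3750]
S = R + BᵀPB = [1] + [5.6250] = [6.6250]
BᵀPA = [18.1875 -6.9375]
K = S⁻¹·BᵀPA = [2.7453 -1.0472]
A−BK = [-0.1179 0.0708; 8.7358 -3.6415]
AᵀP(A−BK) = [25.1327 -10.0796; -10.0796 4.0478]
P' = Q + AᵀP(A−BK) = [26.1327 -10.0796; -10.0796 5.0478]
tr(P') = 31.1804

31.1804


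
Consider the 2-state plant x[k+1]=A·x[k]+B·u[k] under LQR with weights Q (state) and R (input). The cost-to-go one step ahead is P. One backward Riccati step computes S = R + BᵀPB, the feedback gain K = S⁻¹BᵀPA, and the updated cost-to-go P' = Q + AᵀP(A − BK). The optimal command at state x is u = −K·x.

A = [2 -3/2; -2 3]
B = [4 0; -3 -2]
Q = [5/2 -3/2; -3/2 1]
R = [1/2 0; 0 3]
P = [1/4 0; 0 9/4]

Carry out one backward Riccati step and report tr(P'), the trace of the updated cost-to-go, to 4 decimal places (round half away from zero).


BᵀP = [1.0000 -6.7500; 0.0000 -4.5000]
S = R + BᵀPB = [1/2 0; 0 3] + [24.2500 13.5000; 13.5000 9.0000] = [24.7500 13.5000; 13.5000 12.0000]
BᵀPA = [15.5000 -21.7500; 9.0000 -13.5000]
K = S⁻¹·BᵀPA = [0.5621 -0.6863; 0.1176 -0.3529]
A−BK = [-0.2484 1.2451; -0.0784 0.2353]
AᵀP(A−BK) = [0.2288 -0.4363; -0.4363 1.1213]
P' = Q + AᵀP(A−BK) = [2.7288 -1.9363; -1.9363 2.1213]
tr(P') = 4.8501

4.8501


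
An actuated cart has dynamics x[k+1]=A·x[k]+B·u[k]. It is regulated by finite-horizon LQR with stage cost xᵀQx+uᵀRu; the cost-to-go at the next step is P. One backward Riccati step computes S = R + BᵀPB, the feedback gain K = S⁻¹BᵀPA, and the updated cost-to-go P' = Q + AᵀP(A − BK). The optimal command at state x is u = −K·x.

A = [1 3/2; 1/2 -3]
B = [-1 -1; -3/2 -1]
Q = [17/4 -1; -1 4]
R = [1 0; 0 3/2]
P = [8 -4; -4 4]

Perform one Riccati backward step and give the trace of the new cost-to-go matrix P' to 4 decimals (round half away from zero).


BᵀP = [-2.0000 -2.0000; -4.0000 0.0000]
S = R + BᵀPB = [1 0; 0 3/2] + [5.0000 4.0000; 4.0000 4.0000] = [6.0000 4.0000; 4.0000 5.5000]
BᵀPA = [-3.0000 3.0000; -4.0000 -6.0000]
K = S⁻¹·BᵀPA = [-0.0294 2.3824; -0.7059 -2.8235]
A−BK = [0.2647 1.0588; -0.2500 -2.2500]
AᵀP(A−BK) = [2.0882 10.8529; 10.8529 65.9118]
P' = Q + AᵀP(A−BK) = [6.3382 9.8529; 9.8529 69.9118]
tr(P') = 76.2500

76.2500


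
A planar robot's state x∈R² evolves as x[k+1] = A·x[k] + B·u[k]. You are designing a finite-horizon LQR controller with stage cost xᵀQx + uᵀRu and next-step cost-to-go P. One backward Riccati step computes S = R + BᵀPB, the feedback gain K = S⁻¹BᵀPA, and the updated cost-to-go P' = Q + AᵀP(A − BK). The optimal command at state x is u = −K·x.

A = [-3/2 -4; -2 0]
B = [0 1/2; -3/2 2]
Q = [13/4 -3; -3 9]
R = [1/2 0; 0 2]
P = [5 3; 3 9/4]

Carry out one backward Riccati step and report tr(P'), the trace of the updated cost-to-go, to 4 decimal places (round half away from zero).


30.7496

BᵀP = [-4.5000 -3.3750; 8.5000 6.0000]
S = R + BᵀPB = [1/2 0; 0 2] + [5.0625 -9.0000; -9.0000 16.2500] = [5.5625 -9.0000; -9.0000 18.2500]
BᵀPA = [13.5000 18.0000; -24.7500 -34.0000]
K = S⁻¹·BᵀPA = [1.1516 1.0967; -0.7883 -1.3222]
A−BK = [-1.1059 -3.3389; 1.3039 4.2894]
AᵀP(A−BK) = [3.1942 6.4707; 6.4707 15.3054]
P' = Q + AᵀP(A−BK) = [6.4442 3.4707; 3.4707 24.3054]
tr(P') = 30.7496


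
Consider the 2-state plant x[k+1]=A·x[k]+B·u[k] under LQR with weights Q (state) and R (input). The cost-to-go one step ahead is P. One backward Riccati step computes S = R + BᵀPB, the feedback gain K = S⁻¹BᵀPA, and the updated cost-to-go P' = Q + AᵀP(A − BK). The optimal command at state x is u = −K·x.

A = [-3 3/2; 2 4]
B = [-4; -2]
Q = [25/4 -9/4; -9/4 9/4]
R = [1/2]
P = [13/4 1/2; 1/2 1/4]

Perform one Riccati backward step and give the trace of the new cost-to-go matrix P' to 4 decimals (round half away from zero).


BᵀP = [-14.0000 -2.5000]
S = R + BᵀPB = [1/2] + [61.0000] = [61.5000]
BᵀPA = [37.0000 -31.0000]
K = S⁻¹·BᵀPA = [0.6016 -0.5041]
A−BK = [-0.5935 -0.5163; 3.2033 2.9919]
AᵀP(A−BK) = [1.9898 1.5254; 1.5254 1.6865]
P' = Q + AᵀP(A−BK) = [8.2398 -0.7246; -0.7246 3.9365]
tr(P') = 12.1763

12.1763


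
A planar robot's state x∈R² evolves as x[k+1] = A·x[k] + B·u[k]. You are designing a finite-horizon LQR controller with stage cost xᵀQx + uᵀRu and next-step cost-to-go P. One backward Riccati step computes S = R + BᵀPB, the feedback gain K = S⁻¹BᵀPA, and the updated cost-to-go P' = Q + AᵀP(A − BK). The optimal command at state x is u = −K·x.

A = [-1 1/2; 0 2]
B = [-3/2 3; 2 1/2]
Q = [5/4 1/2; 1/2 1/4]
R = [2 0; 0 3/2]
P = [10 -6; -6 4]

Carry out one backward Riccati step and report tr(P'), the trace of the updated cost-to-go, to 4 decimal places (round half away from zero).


2.4842

BᵀP = [-27.0000 17.0000; 27.0000 -16.0000]
S = R + BᵀPB = [2 0; 0 3/2] + [74.5000 -72.5000; -72.5000 73.0000] = [76.5000 -72.5000; -72.5000 74.5000]
BᵀPA = [27.0000 20.5000; -27.0000 -18.5000]
K = S⁻¹·BᵀPA = [0.1219 0.4199; -0.2438 0.1603]
A−BK = [-0.0858 0.6490; -0.1219 1.0801]
AᵀP(A−BK) = [0.1264 -0.0090; -0.0090 0.8578]
P' = Q + AᵀP(A−BK) = [1.3764 0.4910; 0.4910 1.1078]
tr(P') = 2.4842


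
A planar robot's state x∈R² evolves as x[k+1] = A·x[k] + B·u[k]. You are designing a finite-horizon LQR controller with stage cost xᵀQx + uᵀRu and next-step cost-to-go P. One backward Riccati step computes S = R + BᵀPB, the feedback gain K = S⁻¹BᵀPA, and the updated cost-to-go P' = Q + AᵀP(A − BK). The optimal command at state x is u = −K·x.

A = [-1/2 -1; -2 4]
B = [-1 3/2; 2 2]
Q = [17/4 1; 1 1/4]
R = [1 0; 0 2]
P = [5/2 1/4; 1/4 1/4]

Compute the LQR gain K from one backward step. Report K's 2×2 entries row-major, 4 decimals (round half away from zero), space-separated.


BᵀP = [-2.0000 0.2500; 4.2500 0.8750]
S = R + BᵀPB = [1 0; 0 2] + [2.5000 -2.5000; -2.5000 8.1250] = [3.5000 -2.5000; -2.5000 10.1250]
BᵀPA = [0.5000 3.0000; -3.8750 -0.7500]
K = S⁻¹·BᵀPA = [-0.1585 0.9764; -0.4218 0.1670]
A−BK = [-0.0257 -0.2741; -0.8394 1.7131]
AᵀP(A−BK) = [0.5696 -0.5910; -0.5910 1.6959]
P' = Q + AᵀP(A−BK) = [4.8196 0.4090; 0.4090 1.9459]
tr(P') = 6.7655

-0.1585 0.9764 -0.4218 0.1670


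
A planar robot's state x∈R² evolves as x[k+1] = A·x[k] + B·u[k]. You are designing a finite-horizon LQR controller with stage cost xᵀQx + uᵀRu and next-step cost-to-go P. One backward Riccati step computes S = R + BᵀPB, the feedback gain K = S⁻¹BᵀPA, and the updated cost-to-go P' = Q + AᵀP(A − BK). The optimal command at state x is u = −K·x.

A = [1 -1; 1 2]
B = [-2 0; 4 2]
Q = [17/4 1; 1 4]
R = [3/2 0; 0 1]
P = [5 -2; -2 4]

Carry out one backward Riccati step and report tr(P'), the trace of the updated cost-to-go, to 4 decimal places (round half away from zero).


10.3104

BᵀP = [-18.0000 20.0000; -4.0000 8.0000]
S = R + BᵀPB = [3/2 0; 0 1] + [116.0000 40.0000; 40.0000 16.0000] = [117.5000 40.0000; 40.0000 17.0000]
BᵀPA = [2.0000 58.0000; 4.0000 20.0000]
K = S⁻¹·BᵀPA = [-0.3170 0.4679; 0.9811 0.0755]
A−BK = [0.3660 -0.0642; 0.3057 -0.0226]
AᵀP(A−BK) = [1.7094 -0.2377; -0.2377 0.3509]
P' = Q + AᵀP(A−BK) = [5.9594 0.7623; 0.7623 4.3509]
tr(P') = 10.3104


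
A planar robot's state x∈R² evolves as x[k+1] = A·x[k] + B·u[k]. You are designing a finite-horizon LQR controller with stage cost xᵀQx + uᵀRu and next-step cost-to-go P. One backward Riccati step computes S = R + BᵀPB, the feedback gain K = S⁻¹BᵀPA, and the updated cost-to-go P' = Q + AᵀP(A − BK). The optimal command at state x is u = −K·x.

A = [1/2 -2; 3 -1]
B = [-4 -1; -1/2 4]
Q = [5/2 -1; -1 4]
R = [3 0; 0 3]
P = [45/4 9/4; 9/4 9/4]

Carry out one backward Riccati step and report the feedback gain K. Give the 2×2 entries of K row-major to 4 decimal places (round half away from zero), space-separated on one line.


-0.2963 0.5364 0.6447 -0.1633

BᵀP = [-46.1250 -10.1250; -2.2500 6.7500]
S = R + BᵀPB = [3 0; 0 3] + [189.5625 5.6250; 5.6250 29.2500] = [192.5625 5.6250; 5.6250 32.2500]
BᵀPA = [-53.4375 102.3750; 19.1250 -2.2500]
K = S⁻¹·BᵀPA = [-0.2963 0.5364; 0.6447 -0.1633]
A−BK = [-0.0407 -0.0177; 0.2730 -0.0785]
AᵀP(A−BK) = [1.6467 -0.8366; -0.8366 0.9669]
P' = Q + AᵀP(A−BK) = [4.1467 -1.8366; -1.8366 4.9669]
tr(P') = 9.1136


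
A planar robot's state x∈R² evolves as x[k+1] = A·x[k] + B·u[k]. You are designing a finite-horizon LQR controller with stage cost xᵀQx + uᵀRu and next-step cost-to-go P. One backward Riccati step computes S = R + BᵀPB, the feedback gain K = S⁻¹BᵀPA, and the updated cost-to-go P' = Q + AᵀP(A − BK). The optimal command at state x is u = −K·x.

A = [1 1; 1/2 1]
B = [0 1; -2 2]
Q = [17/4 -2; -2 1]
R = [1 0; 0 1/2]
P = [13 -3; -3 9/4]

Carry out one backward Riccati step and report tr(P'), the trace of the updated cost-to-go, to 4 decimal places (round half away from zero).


BᵀP = [6.0000 -4.5000; 7.0000 1.5000]
S = R + BᵀPB = [1 0; 0 1/2] + [9.0000 -3.0000; -3.0000 10.0000] = [10.0000 -3.0000; -3.0000 10.5000]
BᵀPA = [3.7500 1.5000; 7.7500 8.5000]
K = S⁻¹·BᵀPA = [0.6523 0.4297; 0.9245 0.9323]
A−BK = [0.0755 0.0677; -0.0443 -0.0052]
AᵀP(A−BK) = [0.9515 0.7884; 0.7884 0.6810]
P' = Q + AᵀP(A−BK) = [5.2015 -1.2116; -1.2116 1.6810]
tr(P') = 6.8825

6.8825


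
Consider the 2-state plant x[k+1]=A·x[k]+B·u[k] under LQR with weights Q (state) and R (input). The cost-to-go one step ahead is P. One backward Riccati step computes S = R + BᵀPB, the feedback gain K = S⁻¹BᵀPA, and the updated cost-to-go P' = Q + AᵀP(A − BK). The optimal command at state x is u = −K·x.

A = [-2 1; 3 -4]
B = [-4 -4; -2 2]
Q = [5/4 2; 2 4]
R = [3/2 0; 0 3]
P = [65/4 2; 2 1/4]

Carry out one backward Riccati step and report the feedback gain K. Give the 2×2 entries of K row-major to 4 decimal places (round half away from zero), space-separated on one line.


0.2651 -0.0732 0.1329 -0.0519

BᵀP = [-69.0000 -8.5000; -61.0000 -7.5000]
S = R + BᵀPB = [3/2 0; 0 3] + [293.0000 259.0000; 259.0000 229.0000] = [294.5000 259.0000; 259.0000 232.0000]
BᵀPA = [112.5000 -35.0000; 99.5000 -31.0000]
K = S⁻¹·BᵀPA = [0.2651 -0.0732; 0.1329 -0.0519]
A−BK = [-0.4079 0.4996; 3.2643 -4.0426]
AᵀP(A−BK) = [0.2000 -0.1008; -0.1008 0.0790]
P' = Q + AᵀP(A−BK) = [1.4500 1.8992; 1.8992 4.0790]
tr(P') = 5.5291


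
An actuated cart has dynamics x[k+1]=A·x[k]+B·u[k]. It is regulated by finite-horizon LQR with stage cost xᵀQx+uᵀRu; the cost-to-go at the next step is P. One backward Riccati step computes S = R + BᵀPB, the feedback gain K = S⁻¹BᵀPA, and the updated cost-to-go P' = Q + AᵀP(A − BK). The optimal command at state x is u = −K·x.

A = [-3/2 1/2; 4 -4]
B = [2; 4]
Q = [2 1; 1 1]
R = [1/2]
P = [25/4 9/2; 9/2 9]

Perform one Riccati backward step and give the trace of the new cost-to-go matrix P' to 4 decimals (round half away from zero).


BᵀP = [30.5000 45.0000]
S = R + BᵀPB = [1/2] + [241.0000] = [241.5000]
BᵀPA = [134.2500 -164.7500]
K = S⁻¹·BᵀPA = [0.5559 -0.6822]
A−BK = [-2.6118 1.8644; 1.7764 -1.2712]
AᵀP(A−BK) = [29.4328 -21.1029; -21.1029 15.1709]
P' = Q + AᵀP(A−BK) = [31.4328 -20.1029; -20.1029 16.1709]
tr(P') = 47.6038

47.6038


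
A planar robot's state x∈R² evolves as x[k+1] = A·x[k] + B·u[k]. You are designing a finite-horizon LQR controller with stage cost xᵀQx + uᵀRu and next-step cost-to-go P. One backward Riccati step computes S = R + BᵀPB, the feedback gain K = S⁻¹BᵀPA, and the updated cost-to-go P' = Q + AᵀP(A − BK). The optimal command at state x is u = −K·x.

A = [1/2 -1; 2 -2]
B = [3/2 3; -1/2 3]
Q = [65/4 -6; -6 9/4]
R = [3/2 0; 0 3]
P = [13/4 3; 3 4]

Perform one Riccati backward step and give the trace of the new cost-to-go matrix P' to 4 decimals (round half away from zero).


BᵀP = [3.3750 2.5000; 18.7500 21.0000]
S = R + BᵀPB = [3/2 0; 0 3] + [3.8125 17.6250; 17.6250 119.2500] = [5.3125 17.6250; 17.6250 122.2500]
BᵀPA = [6.6875 -8.3750; 51.3750 -60.7500]
K = S⁻¹·BᵀPA = [-0.2595 0.1384; 0.4577 -0.5169]
A−BK = [-0.4837 0.3431; 0.4972 -0.3802]
AᵀP(A−BK) = [1.0357 -0.9956; -0.9956 1.0083]
P' = Q + AᵀP(A−BK) = [17.2857 -6.9956; -6.9956 3.2583]
tr(P') = 20.5440

20.5440


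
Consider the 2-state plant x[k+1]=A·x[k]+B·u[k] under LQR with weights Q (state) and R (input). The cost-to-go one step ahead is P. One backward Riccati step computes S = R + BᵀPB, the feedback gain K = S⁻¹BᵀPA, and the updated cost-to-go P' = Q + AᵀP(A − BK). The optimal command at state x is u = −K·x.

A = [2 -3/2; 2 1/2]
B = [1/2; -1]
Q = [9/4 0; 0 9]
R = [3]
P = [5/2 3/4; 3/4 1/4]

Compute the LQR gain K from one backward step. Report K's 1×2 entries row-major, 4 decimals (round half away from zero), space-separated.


0.4000 -0.2200

BᵀP = [0.5000 0.1250]
S = R + BᵀPB = [3] + [0.1250] = [3.1250]
BᵀPA = [1.2500 -0.6875]
K = S⁻¹·BᵀPA = [0.4000 -0.2200]
A−BK = [1.8000 -1.3900; 2.4000 0.2800]
AᵀP(A−BK) = [16.5000 -8.4750; -8.4750 4.4113]
P' = Q + AᵀP(A−BK) = [18.7500 -8.4750; -8.4750 13.4113]
tr(P') = 32.1613


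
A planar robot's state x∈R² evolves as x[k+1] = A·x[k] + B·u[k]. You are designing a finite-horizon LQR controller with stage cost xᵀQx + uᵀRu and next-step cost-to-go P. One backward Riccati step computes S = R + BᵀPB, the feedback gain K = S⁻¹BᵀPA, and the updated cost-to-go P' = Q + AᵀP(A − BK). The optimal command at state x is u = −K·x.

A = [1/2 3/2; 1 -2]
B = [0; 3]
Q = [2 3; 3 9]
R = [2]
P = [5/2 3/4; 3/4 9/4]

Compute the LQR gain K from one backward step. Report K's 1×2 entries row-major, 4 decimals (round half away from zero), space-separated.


0.3539 -0.4551

BᵀP = [2.2500 6.7500]
S = R + BᵀPB = [2] + [20.2500] = [22.2500]
BᵀPA = [7.8750 -10.1250]
K = S⁻¹·BᵀPA = [0.3539 -0.4551]
A−BK = [0.5000 1.5000; -0.0618 -0.6348]
AᵀP(A−BK) = [0.8378 1.3336; 1.3336 5.5176]
P' = Q + AᵀP(A−BK) = [2.8378 4.3336; 4.3336 14.5176]
tr(P') = 17.3553


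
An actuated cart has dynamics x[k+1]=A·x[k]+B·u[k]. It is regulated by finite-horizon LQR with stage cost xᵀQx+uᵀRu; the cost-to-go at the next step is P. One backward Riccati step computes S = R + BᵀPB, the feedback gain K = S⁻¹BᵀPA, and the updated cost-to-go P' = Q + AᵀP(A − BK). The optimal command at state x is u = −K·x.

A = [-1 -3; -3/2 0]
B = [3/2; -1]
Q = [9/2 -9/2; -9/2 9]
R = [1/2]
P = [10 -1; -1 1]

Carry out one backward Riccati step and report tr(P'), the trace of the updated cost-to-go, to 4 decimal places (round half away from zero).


21.8588

BᵀP = [16.0000 -2.5000]
S = R + BᵀPB = [1/2] + [26.5000] = [27.0000]
BᵀPA = [-12.2500 -48.0000]
K = S⁻¹·BᵀPA = [-0.4537 -1.7778]
A−BK = [-0.3194 -0.3333; -1.9537 -1.7778]
AᵀP(A−BK) = [3.6921 3.7222; 3.7222 4.6667]
P' = Q + AᵀP(A−BK) = [8.1921 -0.7778; -0.7778 13.6667]
tr(P') = 21.8588


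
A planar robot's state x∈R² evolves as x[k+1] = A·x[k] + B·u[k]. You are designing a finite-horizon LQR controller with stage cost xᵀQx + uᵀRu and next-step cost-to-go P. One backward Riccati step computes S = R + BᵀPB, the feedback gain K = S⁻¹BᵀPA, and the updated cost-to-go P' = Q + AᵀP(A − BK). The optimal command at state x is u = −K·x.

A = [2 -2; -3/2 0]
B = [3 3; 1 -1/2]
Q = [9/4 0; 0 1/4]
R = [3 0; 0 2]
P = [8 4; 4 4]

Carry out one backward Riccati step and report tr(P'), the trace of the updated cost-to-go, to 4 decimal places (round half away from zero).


5.8801

BᵀP = [28.0000 16.0000; 22.0000 10.0000]
S = R + BᵀPB = [3 0; 0 2] + [100.0000 76.0000; 76.0000 61.0000] = [103.0000 76.0000; 76.0000 63.0000]
BᵀPA = [32.0000 -56.0000; 29.0000 -44.0000]
K = S⁻¹·BᵀPA = [-0.2637 -0.2581; 0.7784 -0.3871]
A−BK = [0.4558 -0.0645; -0.8471 0.0645]
AᵀP(A−BK) = [2.8640 -0.5161; -0.5161 0.5161]
P' = Q + AᵀP(A−BK) = [5.1140 -0.5161; -0.5161 0.7661]
tr(P') = 5.8801


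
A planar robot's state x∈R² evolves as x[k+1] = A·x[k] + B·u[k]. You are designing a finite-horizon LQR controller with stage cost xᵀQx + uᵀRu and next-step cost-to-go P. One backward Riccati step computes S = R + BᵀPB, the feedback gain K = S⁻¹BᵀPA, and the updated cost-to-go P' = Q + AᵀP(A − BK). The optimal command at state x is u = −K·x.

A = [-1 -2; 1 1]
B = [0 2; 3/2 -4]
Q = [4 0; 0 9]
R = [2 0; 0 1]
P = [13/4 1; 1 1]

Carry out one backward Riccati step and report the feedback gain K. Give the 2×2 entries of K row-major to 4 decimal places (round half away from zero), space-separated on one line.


-0.2673 -0.8317 -0.3787 -0.6782

BᵀP = [1.5000 1.5000; 2.5000 -2.0000]
S = R + BᵀPB = [2 0; 0 1] + [2.2500 -3.0000; -3.0000 13.0000] = [4.2500 -3.0000; -3.0000 14.0000]
BᵀPA = [0.0000 -1.5000; -4.5000 -7.0000]
K = S⁻¹·BᵀPA = [-0.2673 -0.8317; -0.3787 -0.6782]
A−BK = [-0.2426 -0.6436; -0.1139 -0.4653]
AᵀP(A−BK) = [0.5458 1.4480; 1.4480 4.0050]
P' = Q + AᵀP(A−BK) = [4.5458 1.4480; 1.4480 13.0050]
tr(P') = 17.5507


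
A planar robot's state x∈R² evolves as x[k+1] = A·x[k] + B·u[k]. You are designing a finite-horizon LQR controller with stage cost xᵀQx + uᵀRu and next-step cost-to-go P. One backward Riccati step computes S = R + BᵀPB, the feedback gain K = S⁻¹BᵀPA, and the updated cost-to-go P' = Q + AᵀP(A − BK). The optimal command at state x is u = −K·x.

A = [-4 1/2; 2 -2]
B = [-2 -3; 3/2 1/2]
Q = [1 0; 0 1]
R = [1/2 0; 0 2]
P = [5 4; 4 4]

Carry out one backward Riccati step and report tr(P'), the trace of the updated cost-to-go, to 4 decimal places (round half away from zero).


BᵀP = [-4.0000 -2.0000; -13.0000 -10.0000]
S = R + BᵀPB = [1/2 0; 0 2] + [5.0000 11.0000; 11.0000 34.0000] = [5.5000 11.0000; 11.0000 36.0000]
BᵀPA = [12.0000 2.0000; 32.0000 13.5000]
K = S⁻¹·BᵀPA = [1.0390 -0.9935; 0.5714 0.6786]
A−BK = [-0.2078 0.5487; 0.1558 -0.8490]
AᵀP(A−BK) = [1.2468 0.2078; 0.2078 2.0763]
P' = Q + AᵀP(A−BK) = [2.2468 0.2078; 0.2078 3.0763]
tr(P') = 5.3231

5.3231


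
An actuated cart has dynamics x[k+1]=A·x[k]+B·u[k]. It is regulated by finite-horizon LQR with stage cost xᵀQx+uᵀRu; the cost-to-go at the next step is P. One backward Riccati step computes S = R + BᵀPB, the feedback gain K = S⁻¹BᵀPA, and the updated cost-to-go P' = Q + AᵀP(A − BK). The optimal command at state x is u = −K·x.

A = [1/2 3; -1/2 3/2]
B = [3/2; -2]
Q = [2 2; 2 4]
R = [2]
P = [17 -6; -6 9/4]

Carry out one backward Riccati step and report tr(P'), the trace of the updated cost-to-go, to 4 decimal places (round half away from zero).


BᵀP = [37.5000 -13.5000]
S = R + BᵀPB = [2] + [83.2500] = [85.2500]
BᵀPA = [25.5000 92.2500]
K = S⁻¹·BᵀPA = [0.2991 1.0821]
A−BK = [0.0513 1.3768; 0.0982 3.6642]
AᵀP(A−BK) = [0.1849 0.7187; 0.7187 4.2377]
P' = Q + AᵀP(A−BK) = [2.1849 2.7187; 2.7187 8.2377]
tr(P') = 10.4227

10.4227


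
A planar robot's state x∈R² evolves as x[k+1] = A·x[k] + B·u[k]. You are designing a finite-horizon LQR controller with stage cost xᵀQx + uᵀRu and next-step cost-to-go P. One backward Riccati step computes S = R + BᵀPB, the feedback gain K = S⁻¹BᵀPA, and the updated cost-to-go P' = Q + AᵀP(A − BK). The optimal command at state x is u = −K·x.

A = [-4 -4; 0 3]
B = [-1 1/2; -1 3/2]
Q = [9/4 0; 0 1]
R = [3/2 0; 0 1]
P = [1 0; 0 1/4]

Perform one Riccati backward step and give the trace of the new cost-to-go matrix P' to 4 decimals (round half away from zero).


27.4796

BᵀP = [-1.0000 -0.2500; 0.5000 0.3750]
S = R + BᵀPB = [3/2 0; 0 1] + [1.2500 -0.8750; -0.8750 0.8125] = [2.7500 -0.8750; -0.8750 1.8125]
BᵀPA = [4.0000 3.2500; -2.0000 -0.8750]
K = S⁻¹·BᵀPA = [1.3037 1.2148; -0.4741 0.1037]
A−BK = [-2.4593 -2.8370; 2.0148 4.0593]
AᵀP(A−BK) = [9.8370 11.3481; 11.3481 14.3926]
P' = Q + AᵀP(A−BK) = [12.0870 11.3481; 11.3481 15.3926]
tr(P') = 27.4796


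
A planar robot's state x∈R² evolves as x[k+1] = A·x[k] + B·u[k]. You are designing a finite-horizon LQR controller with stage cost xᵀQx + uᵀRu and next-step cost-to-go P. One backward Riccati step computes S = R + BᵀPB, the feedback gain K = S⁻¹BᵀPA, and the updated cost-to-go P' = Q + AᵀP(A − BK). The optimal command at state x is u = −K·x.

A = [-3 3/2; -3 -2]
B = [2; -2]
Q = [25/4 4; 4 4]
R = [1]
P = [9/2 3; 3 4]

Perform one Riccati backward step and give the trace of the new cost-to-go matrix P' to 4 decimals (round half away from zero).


BᵀP = [3.0000 -2.0000]
S = R + BᵀPB = [1] + [10.0000] = [11.0000]
BᵀPA = [-3.0000 8.5000]
K = S⁻¹·BᵀPA = [-0.2727 0.7727]
A−BK = [-2.4545 -0.0455; -3.5455 -0.4545]
AᵀP(A−BK) = [129.6818 10.5682; 10.5682 1.5568]
P' = Q + AᵀP(A−BK) = [135.9318 14.5682; 14.5682 5.5568]
tr(P') = 141.4886

141.4886


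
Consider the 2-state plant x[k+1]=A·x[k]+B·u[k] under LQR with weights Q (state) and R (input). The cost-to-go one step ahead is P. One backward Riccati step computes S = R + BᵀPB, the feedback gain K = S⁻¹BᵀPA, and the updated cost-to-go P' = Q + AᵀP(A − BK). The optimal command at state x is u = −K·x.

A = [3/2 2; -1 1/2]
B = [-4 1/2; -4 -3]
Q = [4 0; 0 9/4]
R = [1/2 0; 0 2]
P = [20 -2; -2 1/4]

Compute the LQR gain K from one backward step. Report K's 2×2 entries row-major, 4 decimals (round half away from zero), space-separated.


-0.3952 -0.5092 0.2113 0.1376

BᵀP = [-72.0000 7.0000; 16.0000 -1.7500]
S = R + BᵀPB = [1/2 0; 0 2] + [260.0000 -57.0000; -57.0000 13.2500] = [260.5000 -57.0000; -57.0000 15.2500]
BᵀPA = [-115.0000 -140.5000; 25.7500 31.1250]
K = S⁻¹·BᵀPA = [-0.3952 -0.5092; 0.2113 0.1376]
A−BK = [-0.1866 -0.1058; -1.9471 -1.1242]
AᵀP(A−BK) = [0.3583 0.2693; 0.2693 0.2316]
P' = Q + AᵀP(A−BK) = [4.3583 0.2693; 0.2693 2.4816]
tr(P') = 6.8399


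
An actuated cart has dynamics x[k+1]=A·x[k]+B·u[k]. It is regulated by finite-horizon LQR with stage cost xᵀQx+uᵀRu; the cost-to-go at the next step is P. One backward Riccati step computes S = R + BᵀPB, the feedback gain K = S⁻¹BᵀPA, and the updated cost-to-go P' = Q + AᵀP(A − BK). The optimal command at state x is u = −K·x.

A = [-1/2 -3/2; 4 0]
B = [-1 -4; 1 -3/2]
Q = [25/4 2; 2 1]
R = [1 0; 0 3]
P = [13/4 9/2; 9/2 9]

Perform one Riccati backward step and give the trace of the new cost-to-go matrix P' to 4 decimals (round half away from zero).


15.4312

BᵀP = [1.2500 4.5000; -19.7500 -31.5000]
S = R + BᵀPB = [1 0; 0 3] + [3.2500 -11.7500; -11.7500 126.2500] = [4.2500 -11.7500; -11.7500 129.2500]
BᵀPA = [17.3750 -1.8750; -116.1250 29.6250]
K = S⁻¹·BᵀPA = [2.1429 0.2571; -0.7036 0.2526]
A−BK = [-1.1717 -0.2325; 0.8017 0.1217]
AᵀP(A−BK) = [7.8693 0.3009; 0.3009 0.3119]
P' = Q + AᵀP(A−BK) = [14.1193 2.3009; 2.3009 1.3119]
tr(P') = 15.4312


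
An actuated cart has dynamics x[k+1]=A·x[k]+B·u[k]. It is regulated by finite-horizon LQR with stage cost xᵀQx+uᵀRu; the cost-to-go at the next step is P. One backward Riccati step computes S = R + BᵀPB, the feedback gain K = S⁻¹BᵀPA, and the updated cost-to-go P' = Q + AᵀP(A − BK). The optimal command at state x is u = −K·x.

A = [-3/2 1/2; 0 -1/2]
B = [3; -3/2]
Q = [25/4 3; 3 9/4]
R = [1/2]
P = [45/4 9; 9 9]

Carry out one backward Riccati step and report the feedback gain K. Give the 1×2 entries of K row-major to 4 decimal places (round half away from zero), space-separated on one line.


-0.7409 0.0823

BᵀP = [20.2500 13.5000]
S = R + BᵀPB = [1/2] + [40.5000] = [41.0000]
BᵀPA = [-30.3750 3.3750]
K = S⁻¹·BᵀPA = [-0.7409 0.0823]
A−BK = [0.7226 0.2530; -1.1113 -0.3765]
AᵀP(A−BK) = [2.8091 0.8129; 0.8129 0.2847]
P' = Q + AᵀP(A−BK) = [9.0591 3.8129; 3.8129 2.5347]
tr(P') = 11.5938
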